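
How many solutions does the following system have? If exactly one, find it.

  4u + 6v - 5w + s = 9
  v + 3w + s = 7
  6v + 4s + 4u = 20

Row-reduce:
R1 ← R1 / (4).
R3 ← R3 − 4·R1.
R1 ← R1 − 3/2·R2.
R3 ← R3 / (5).
R1 ← R1 + 23/4·R3.
R2 ← R2 − 3·R3.
Rank is 3 with 4 unknowns, leaving s free.

infinitely many solutions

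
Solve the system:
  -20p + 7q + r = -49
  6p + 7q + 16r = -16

infinitely many solutions

Row-reduce:
R1 ← R1 / (-20).
R2 ← R2 − 6·R1.
R2 ← R2 / (91/10).
R1 ← R1 + 7/20·R2.
Rank is 2 with 3 unknowns, leaving r free.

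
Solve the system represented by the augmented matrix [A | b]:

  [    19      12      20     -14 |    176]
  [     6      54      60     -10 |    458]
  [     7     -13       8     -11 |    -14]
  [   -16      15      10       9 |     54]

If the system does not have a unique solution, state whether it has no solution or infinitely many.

no solution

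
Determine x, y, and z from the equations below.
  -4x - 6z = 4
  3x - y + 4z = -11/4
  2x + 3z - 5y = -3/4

Row-reduce the augmented matrix:
R1 ← R1 / (-4).
R2 ← R2 − 3·R1.
R3 ← R3 − 2·R1.
R2 ← R2 / (-1).
R3 ← R3 + 5·R2.
R3 ← R3 / (5/2).
R1 ← R1 − 3/2·R3.
R2 ← R2 − 1/2·R3.
Reading off the reduced rows gives x = -1, y = -1/4, z = 0.

x = -1, y = -1/4, z = 0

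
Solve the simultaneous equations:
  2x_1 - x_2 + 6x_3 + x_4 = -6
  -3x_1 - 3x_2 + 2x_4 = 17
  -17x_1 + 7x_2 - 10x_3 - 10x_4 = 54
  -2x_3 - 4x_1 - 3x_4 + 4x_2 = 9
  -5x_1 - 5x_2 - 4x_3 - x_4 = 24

Row-reduce:
R1 ← R1 / (2).
R2 ← R2 + 3·R1.
R3 ← R3 + 17·R1.
R4 ← R4 + 4·R1.
R5 ← R5 + 5·R1.
R2 ← R2 / (-9/2).
R1 ← R1 + 1/2·R2.
R3 ← R3 + 3/2·R2.
R4 ← R4 − 2·R2.
R5 ← R5 + 15/2·R2.
R3 ← R3 / (38).
R1 ← R1 − 2·R3.
R2 ← R2 + 2·R3.
R4 ← R4 − 14·R3.
R5 ← R5 + 4·R3.
R4 ← R4 / (263/171).
R1 ← R1 − 43/171·R4.
R2 ← R2 + 157/171·R4.
R3 ← R3 + 4/57·R4.
R5 ← R5 + 263/57·R4.
Row 5 reduces to 0 = -3, a contradiction. The system is inconsistent.

no solution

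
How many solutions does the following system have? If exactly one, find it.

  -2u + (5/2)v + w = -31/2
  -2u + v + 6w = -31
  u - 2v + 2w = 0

infinitely many solutions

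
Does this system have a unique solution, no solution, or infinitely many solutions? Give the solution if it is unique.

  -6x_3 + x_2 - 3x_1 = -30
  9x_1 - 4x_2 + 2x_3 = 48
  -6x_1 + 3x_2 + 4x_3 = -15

Row-reduce:
R1 ← R1 / (-3).
R2 ← R2 − 9·R1.
R3 ← R3 + 6·R1.
R2 ← R2 / (-1).
R1 ← R1 + 1/3·R2.
R3 ← R3 − 1·R2.
Row 3 reduces to 0 = 3, a contradiction. The system is inconsistent.

no solution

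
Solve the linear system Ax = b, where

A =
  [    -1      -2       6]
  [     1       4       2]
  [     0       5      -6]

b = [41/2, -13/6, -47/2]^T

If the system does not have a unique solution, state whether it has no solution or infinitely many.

x_1 = -3/2, x_2 = -3/2, x_3 = 8/3

Row-reduce the augmented matrix:
R1 ← R1 / (-1).
R2 ← R2 − 1·R1.
R2 ← R2 / (2).
R1 ← R1 − 2·R2.
R3 ← R3 − 5·R2.
R3 ← R3 / (-26).
R1 ← R1 + 14·R3.
R2 ← R2 − 4·R3.
Reading off the reduced rows gives x_1 = -3/2, x_2 = -3/2, x_3 = 8/3.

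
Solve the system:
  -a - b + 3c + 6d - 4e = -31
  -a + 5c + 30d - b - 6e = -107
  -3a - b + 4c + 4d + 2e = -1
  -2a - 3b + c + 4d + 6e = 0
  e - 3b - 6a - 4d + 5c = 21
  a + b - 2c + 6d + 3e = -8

no solution

Row-reduce:
R1 ← R1 / (-1).
R2 ← R2 + 1·R1.
R3 ← R3 + 3·R1.
R4 ← R4 + 2·R1.
R5 ← R5 + 6·R1.
R6 ← R6 − 1·R1.
Swap R2 and R3.
R2 ← R2 / (2).
R1 ← R1 − 1·R2.
R4 ← R4 + 1·R2.
R5 ← R5 − 3·R2.
R3 ← R3 / (2).
R1 ← R1 + 1/2·R3.
R2 ← R2 + 5/2·R3.
R4 ← R4 + 15/2·R3.
R5 ← R5 + 11/2·R3.
R6 ← R6 − 1·R3.
R4 ← R4 / (75).
R1 ← R1 − 7·R4.
R2 ← R2 − 23·R4.
R3 ← R3 − 12·R4.
R5 ← R5 − 47·R4.
R5 ← R5 / (-249/25).
R1 ← R1 + 119/25·R5.
R2 ← R2 − 9/25·R5.
R3 ← R3 + 79/25·R5.
R4 ← R4 − 9/50·R5.
Row 6 reduces to 0 = -1, a contradiction. The system is inconsistent.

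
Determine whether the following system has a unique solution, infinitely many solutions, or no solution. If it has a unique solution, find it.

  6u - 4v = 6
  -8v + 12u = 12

Row-reduce:
R1 ← R1 / (6).
R2 ← R2 − 12·R1.
Rank is 1 with 2 unknowns, leaving v free.

infinitely many solutions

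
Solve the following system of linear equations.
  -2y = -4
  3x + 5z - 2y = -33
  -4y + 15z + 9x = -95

Row-reduce:
Swap R1 and R2.
R1 ← R1 / (3).
R3 ← R3 − 9·R1.
R2 ← R2 / (-2).
R1 ← R1 + 2/3·R2.
R3 ← R3 − 2·R2.
Rank is 2 with 3 unknowns, leaving z free.

infinitely many solutions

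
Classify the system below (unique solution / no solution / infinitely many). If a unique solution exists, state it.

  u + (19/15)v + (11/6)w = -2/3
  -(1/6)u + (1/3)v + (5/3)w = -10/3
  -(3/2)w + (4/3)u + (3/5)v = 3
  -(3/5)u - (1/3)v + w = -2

no solution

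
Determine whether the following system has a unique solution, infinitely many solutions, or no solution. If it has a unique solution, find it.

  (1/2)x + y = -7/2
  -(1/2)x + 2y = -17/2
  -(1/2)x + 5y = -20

Row-reduce:
R1 ← R1 / (1/2).
R2 ← R2 + 1/2·R1.
R3 ← R3 + 1/2·R1.
R2 ← R2 / (3).
R1 ← R1 − 2·R2.
R3 ← R3 − 6·R2.
Row 3 reduces to 0 = 1/2, a contradiction. The system is inconsistent.

no solution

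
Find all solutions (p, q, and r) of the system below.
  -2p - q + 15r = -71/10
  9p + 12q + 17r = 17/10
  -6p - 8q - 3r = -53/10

Row-reduce the augmented matrix:
R1 ← R1 / (-2).
R2 ← R2 − 9·R1.
R3 ← R3 + 6·R1.
R2 ← R2 / (15/2).
R1 ← R1 − 1/2·R2.
R3 ← R3 + 5·R2.
R3 ← R3 / (25/3).
R1 ← R1 + 197/15·R3.
R2 ← R2 − 169/15·R3.
Reading off the reduced rows gives p = -1, q = 8/5, r = -1/2.

p = -1, q = 8/5, r = -1/2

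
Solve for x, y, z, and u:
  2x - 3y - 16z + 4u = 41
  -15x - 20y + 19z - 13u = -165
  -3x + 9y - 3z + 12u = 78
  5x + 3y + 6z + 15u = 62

Row-reduce the augmented matrix:
R1 ← R1 / (2).
R2 ← R2 + 15·R1.
R3 ← R3 + 3·R1.
R4 ← R4 − 5·R1.
R2 ← R2 / (-85/2).
R1 ← R1 + 3/2·R2.
R3 ← R3 − 9/2·R2.
R4 ← R4 − 21/2·R2.
R3 ← R3 / (-3204/85).
R1 ← R1 + 377/85·R3.
R2 ← R2 − 202/85·R3.
R4 ← R4 − 1789/85·R3.
R4 ← R4 / (7211/356).
R1 ← R1 + 331/356·R4.
R2 ← R2 − 151/178·R4.
R3 ← R3 + 187/356·R4.
Reading off the reduced rows gives x = 1, y = 3, z = -2, u = 4.

x = 1, y = 3, z = -2, u = 4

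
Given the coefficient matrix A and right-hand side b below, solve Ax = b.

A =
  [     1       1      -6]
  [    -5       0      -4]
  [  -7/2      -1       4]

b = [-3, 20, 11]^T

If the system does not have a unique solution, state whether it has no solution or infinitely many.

no solution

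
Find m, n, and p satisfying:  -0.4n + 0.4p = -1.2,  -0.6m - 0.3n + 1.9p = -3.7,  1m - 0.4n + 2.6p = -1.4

Row-reduce the augmented matrix:
Swap R1 and R2.
R1 ← R1 / (-3/5).
R3 ← R3 − 1·R1.
R2 ← R2 / (-2/5).
R1 ← R1 − 1/2·R2.
R3 ← R3 + 9/10·R2.
R3 ← R3 / (73/15).
R1 ← R1 + 8/3·R3.
R2 ← R2 + 1·R3.
Reading off the reduced rows gives m = 2, n = 2, p = -1.

m = 2, n = 2, p = -1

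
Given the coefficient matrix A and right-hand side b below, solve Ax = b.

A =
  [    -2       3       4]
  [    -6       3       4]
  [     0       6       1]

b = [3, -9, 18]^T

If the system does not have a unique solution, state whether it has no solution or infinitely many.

x_1 = 3, x_2 = 3, x_3 = 0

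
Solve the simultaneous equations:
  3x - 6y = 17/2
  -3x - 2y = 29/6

x = -1/2, y = -5/3

Row-reduce the augmented matrix:
R1 ← R1 / (3).
R2 ← R2 + 3·R1.
R2 ← R2 / (-8).
R1 ← R1 + 2·R2.
Reading off the reduced rows gives x = -1/2, y = -5/3.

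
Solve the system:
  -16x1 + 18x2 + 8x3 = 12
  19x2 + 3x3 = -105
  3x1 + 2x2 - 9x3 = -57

Row-reduce the augmented matrix:
R1 ← R1 / (-16).
R3 ← R3 − 3·R1.
R2 ← R2 / (19).
R1 ← R1 + 9/8·R2.
R3 ← R3 − 43/8·R2.
R3 ← R3 / (-1269/152).
R1 ← R1 + 49/152·R3.
R2 ← R2 − 3/19·R3.
Reading off the reduced rows gives x1 = -6, x2 = -6, x3 = 3.

x1 = -6, x2 = -6, x3 = 3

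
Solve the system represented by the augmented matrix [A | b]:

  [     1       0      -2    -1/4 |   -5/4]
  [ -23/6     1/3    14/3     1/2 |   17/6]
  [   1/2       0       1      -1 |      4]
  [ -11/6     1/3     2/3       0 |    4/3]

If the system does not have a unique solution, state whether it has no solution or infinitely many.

Row-reduce:
R2 ← R2 + 23/6·R1.
R3 ← R3 − 1/2·R1.
R4 ← R4 + 11/6·R1.
R2 ← R2 / (1/3).
R4 ← R4 − 1/3·R2.
R3 ← R3 / (2).
R1 ← R1 + 2·R3.
R2 ← R2 + 9·R3.
Row 4 reduces to 0 = 1, a contradiction. The system is inconsistent.

no solution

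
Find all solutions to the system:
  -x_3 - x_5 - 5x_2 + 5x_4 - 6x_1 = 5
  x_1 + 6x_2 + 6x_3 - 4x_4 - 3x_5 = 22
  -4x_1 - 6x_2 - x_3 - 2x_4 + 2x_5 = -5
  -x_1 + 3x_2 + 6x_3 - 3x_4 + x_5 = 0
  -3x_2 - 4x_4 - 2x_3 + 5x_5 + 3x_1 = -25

x_1 = 0, x_2 = -1, x_3 = 1, x_4 = -1, x_5 = -6

Row-reduce the augmented matrix:
R1 ← R1 / (-6).
R2 ← R2 − 1·R1.
R3 ← R3 + 4·R1.
R4 ← R4 + 1·R1.
R5 ← R5 − 3·R1.
R2 ← R2 / (31/6).
R1 ← R1 − 5/6·R2.
R3 ← R3 + 8/3·R2.
R4 ← R4 − 23/6·R2.
R5 ← R5 + 11/2·R2.
R3 ← R3 / (83/31).
R1 ← R1 + 24/31·R3.
R2 ← R2 − 35/31·R3.
R4 ← R4 − 57/31·R3.
R5 ← R5 − 115/31·R3.
R4 ← R4 / (274/83).
R1 ← R1 + 194/83·R4.
R2 ← R2 − 193/83·R4.
R3 ← R3 + 216/83·R4.
R5 ← R5 − 397/83·R4.
R5 ← R5 / (-1197/274).
R1 ← R1 − 406/137·R5.
R2 ← R2 + 829/274·R5.
R3 ← R3 − 356/137·R5.
R4 ← R4 − 233/274·R5.
Reading off the reduced rows gives x_1 = 0, x_2 = -1, x_3 = 1, x_4 = -1, x_5 = -6.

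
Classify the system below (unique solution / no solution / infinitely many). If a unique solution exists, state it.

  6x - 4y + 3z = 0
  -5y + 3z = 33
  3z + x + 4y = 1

x = -5, y = -3, z = 6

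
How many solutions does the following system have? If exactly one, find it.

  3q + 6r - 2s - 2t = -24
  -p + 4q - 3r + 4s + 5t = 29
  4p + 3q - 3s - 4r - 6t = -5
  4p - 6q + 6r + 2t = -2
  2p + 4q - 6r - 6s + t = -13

Row-reduce the augmented matrix:
Swap R1 and R2.
R1 ← R1 / (-1).
R3 ← R3 − 4·R1.
R4 ← R4 − 4·R1.
R5 ← R5 − 2·R1.
R2 ← R2 / (3).
R1 ← R1 + 4·R2.
R3 ← R3 − 19·R2.
R4 ← R4 − 10·R2.
R5 ← R5 − 12·R2.
R3 ← R3 / (-54).
R1 ← R1 − 11·R3.
R2 ← R2 − 2·R3.
R4 ← R4 + 26·R3.
R5 ← R5 + 36·R3.
R4 ← R4 / (835/81).
R1 ← R1 + 233/162·R4.
R2 ← R2 − 23/81·R4.
R3 ← R3 + 77/162·R4.
R5 ← R5 + 64/9·R4.
R5 ← R5 / (10137/835).
R1 ← R1 + 22/835·R5.
R2 ← R2 + 96/835·R5.
R3 ← R3 − 197/835·R5.
R4 ← R4 − 1282/835·R5.
Reading off the reduced rows gives p = 2, q = 0, r = -2, s = 5, t = 1.

p = 2, q = 0, r = -2, s = 5, t = 1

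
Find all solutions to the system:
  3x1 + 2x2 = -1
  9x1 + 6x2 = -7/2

no solution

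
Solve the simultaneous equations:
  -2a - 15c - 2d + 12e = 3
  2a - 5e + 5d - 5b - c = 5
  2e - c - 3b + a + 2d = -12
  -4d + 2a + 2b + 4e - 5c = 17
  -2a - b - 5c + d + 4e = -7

infinitely many solutions

Row-reduce:
R1 ← R1 / (-2).
R2 ← R2 − 2·R1.
R3 ← R3 − 1·R1.
R4 ← R4 − 2·R1.
R5 ← R5 + 2·R1.
R2 ← R2 / (-5).
R3 ← R3 + 3·R2.
R4 ← R4 − 2·R2.
R5 ← R5 + 1·R2.
R3 ← R3 / (11/10).
R1 ← R1 − 15/2·R3.
R2 ← R2 − 16/5·R3.
R4 ← R4 + 132/5·R3.
R5 ← R5 − 66/5·R3.
R4 ← R4 / (-24).
R1 ← R1 − 71/11·R4.
R2 ← R2 − 19/11·R4.
R3 ← R3 + 8/11·R4.
R5 ← R5 − 12·R4.
Rank is 4 with 5 unknowns, leaving e free.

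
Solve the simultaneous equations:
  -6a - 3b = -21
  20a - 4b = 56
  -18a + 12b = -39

no solution

Row-reduce:
R1 ← R1 / (-6).
R2 ← R2 − 20·R1.
R3 ← R3 + 18·R1.
R2 ← R2 / (-14).
R1 ← R1 − 1/2·R2.
R3 ← R3 − 21·R2.
Row 3 reduces to 0 = 3, a contradiction. The system is inconsistent.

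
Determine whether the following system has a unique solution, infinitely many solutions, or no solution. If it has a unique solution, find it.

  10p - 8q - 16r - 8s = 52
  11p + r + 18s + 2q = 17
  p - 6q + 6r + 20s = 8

infinitely many solutions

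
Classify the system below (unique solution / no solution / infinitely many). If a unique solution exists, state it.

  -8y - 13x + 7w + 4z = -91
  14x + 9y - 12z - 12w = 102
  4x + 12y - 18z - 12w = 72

infinitely many solutions

Row-reduce:
R1 ← R1 / (-13).
R2 ← R2 − 14·R1.
R3 ← R3 − 4·R1.
R2 ← R2 / (5/13).
R1 ← R1 − 8/13·R2.
R3 ← R3 − 124/13·R2.
R3 ← R3 / (174).
R1 ← R1 − 12·R3.
R2 ← R2 + 20·R3.
Rank is 3 with 4 unknowns, leaving w free.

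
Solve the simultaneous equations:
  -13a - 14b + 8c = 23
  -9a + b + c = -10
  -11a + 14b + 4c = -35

a = 1, b = -2, c = 1

Row-reduce the augmented matrix:
R1 ← R1 / (-13).
R2 ← R2 + 9·R1.
R3 ← R3 + 11·R1.
R2 ← R2 / (139/13).
R1 ← R1 − 14/13·R2.
R3 ← R3 − 336/13·R2.
R3 ← R3 / (1140/139).
R1 ← R1 + 22/139·R3.
R2 ← R2 + 59/139·R3.
Reading off the reduced rows gives a = 1, b = -2, c = 1.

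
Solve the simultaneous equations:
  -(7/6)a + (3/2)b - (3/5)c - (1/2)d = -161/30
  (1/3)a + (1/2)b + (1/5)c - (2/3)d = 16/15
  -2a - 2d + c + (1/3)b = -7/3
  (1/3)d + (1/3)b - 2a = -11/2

Row-reduce the augmented matrix:
R1 ← R1 / (-7/6).
R2 ← R2 − 1/3·R1.
R3 ← R3 + 2·R1.
R4 ← R4 + 2·R1.
R2 ← R2 / (13/14).
R1 ← R1 + 9/7·R2.
R3 ← R3 + 47/21·R2.
R4 ← R4 + 47/21·R2.
R3 ← R3 / (409/195).
R1 ← R1 − 36/65·R3.
R2 ← R2 − 2/65·R3.
R4 ← R4 − 214/195·R3.
R4 ← R4 / (351/409).
R1 ← R1 − 51/409·R4.
R2 ← R2 + 338/409·R4.
R3 ← R3 + 1810/1227·R4.
Reading off the reduced rows gives a = 5/2, b = -1, c = 2, d = -1/2.

a = 5/2, b = -1, c = 2, d = -1/2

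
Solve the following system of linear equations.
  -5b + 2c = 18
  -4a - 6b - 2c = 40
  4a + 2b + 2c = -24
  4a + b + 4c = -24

Row-reduce:
Swap R1 and R2.
R1 ← R1 / (-4).
R3 ← R3 − 4·R1.
R4 ← R4 − 4·R1.
R2 ← R2 / (-5).
R1 ← R1 − 3/2·R2.
R3 ← R3 + 4·R2.
R4 ← R4 + 5·R2.
R3 ← R3 / (-8/5).
R1 ← R1 − 11/10·R3.
R2 ← R2 + 2/5·R3.
Row 4 reduces to 0 = -2, a contradiction. The system is inconsistent.

no solution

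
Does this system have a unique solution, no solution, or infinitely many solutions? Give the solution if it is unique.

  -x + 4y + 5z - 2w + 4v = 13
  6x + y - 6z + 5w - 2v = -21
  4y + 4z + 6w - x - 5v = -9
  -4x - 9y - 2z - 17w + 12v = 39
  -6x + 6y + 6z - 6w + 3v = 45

Row-reduce:
R1 ← R1 / (-1).
R2 ← R2 − 6·R1.
R3 ← R3 + 1·R1.
R4 ← R4 + 4·R1.
R5 ← R5 + 6·R1.
R2 ← R2 / (25).
R1 ← R1 + 4·R2.
R4 ← R4 + 25·R2.
R5 ← R5 + 18·R2.
R3 ← R3 / (-1).
R1 ← R1 + 29/25·R3.
R2 ← R2 − 24/25·R3.
R4 ← R4 − 2·R3.
R5 ← R5 + 168/25·R3.
Swap R4 and R5.
R4 ← R4 / (-264/5).
R1 ← R1 + 42/5·R4.
R2 ← R2 − 37/5·R4.
R3 ← R3 + 8·R4.
Rank is 4 with 5 unknowns, leaving v free.

infinitely many solutions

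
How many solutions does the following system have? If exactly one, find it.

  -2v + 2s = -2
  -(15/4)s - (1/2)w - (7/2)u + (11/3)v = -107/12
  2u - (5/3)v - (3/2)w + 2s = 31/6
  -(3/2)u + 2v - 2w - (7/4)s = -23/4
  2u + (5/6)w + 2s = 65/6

no solution

Row-reduce:
Swap R1 and R2.
R1 ← R1 / (-7/2).
R3 ← R3 − 2·R1.
R4 ← R4 + 3/2·R1.
R5 ← R5 − 2·R1.
R2 ← R2 / (-2).
R1 ← R1 + 22/21·R2.
R3 ← R3 − 3/7·R2.
R4 ← R4 − 3/7·R2.
R5 ← R5 − 44/21·R2.
R3 ← R3 / (-25/14).
R1 ← R1 − 1/7·R3.
R4 ← R4 + 25/14·R3.
R5 ← R5 − 23/42·R3.
Swap R4 and R5.
R4 ← R4 / (51/25).
R1 ← R1 − 7/150·R4.
R2 ← R2 + 1·R4.
R3 ← R3 + 4/25·R4.
Row 5 reduces to 0 = -2, a contradiction. The system is inconsistent.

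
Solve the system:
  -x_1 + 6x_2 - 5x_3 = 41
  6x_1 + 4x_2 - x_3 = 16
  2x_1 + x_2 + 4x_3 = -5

x_1 = -1, x_2 = 5, x_3 = -2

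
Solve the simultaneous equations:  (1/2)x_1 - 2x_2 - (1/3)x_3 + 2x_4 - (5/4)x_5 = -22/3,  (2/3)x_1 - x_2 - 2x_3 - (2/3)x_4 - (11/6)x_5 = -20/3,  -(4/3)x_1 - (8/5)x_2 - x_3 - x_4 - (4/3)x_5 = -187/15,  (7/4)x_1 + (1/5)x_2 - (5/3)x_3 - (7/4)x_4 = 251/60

infinitely many solutions

Row-reduce:
R1 ← R1 / (1/2).
R2 ← R2 − 2/3·R1.
R3 ← R3 + 4/3·R1.
R4 ← R4 − 7/4·R1.
R2 ← R2 / (5/3).
R1 ← R1 + 4·R2.
R3 ← R3 + 104/15·R2.
R4 ← R4 − 36/5·R2.
R3 ← R3 / (-209/25).
R1 ← R1 + 22/5·R3.
R2 ← R2 + 14/15·R3.
R4 ← R4 − 311/50·R3.
R4 ← R4 / (-329/228).
R1 ← R1 − 58/57·R4.
R2 ← R2 + 160/171·R4.
R3 ← R3 − 65/57·R4.
Rank is 4 with 5 unknowns, leaving x_5 free.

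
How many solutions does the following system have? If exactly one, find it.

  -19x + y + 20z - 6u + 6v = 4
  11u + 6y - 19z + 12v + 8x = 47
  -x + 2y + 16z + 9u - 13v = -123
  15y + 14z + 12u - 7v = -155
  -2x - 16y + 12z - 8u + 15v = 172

Row-reduce the augmented matrix:
R1 ← R1 / (-19).
R2 ← R2 − 8·R1.
R3 ← R3 + 1·R1.
R5 ← R5 + 2·R1.
R2 ← R2 / (122/19).
R1 ← R1 + 1/19·R2.
R3 ← R3 − 37/19·R2.
R4 ← R4 − 15·R2.
R5 ← R5 + 306/19·R2.
R3 ← R3 / (2215/122).
R1 ← R1 + 139/122·R3.
R2 ← R2 + 201/122·R3.
R4 ← R4 − 4723/122·R3.
R5 ← R5 + 1015/61·R3.
R4 ← R4 / (-49127/2215).
R1 ← R1 − 1791/2215·R4.
R2 ← R2 − 4279/2215·R4.
R3 ← R3 − 823/2215·R4.
R5 ← R5 − 8890/443·R4.
R5 ← R5 / (1558019/49127).
R1 ← R1 + 69935/49127·R5.
R2 ← R2 − 18669/49127·R5.
R3 ← R3 + 50542/49127·R5.
R4 ← R4 − 6972/49127·R5.
Reading off the reduced rows gives x = 1, y = -5, z = -1, u = -2, v = 6.

x = 1, y = -5, z = -1, u = -2, v = 6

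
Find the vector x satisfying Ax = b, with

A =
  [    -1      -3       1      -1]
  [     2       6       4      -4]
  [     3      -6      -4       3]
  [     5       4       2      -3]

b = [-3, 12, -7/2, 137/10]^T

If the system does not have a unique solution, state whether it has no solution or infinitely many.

Row-reduce the augmented matrix:
R1 ← R1 / (-1).
R2 ← R2 − 2·R1.
R3 ← R3 − 3·R1.
R4 ← R4 − 5·R1.
Swap R2 and R3.
R2 ← R2 / (-15).
R1 ← R1 − 3·R2.
R4 ← R4 + 11·R2.
R3 ← R3 / (6).
R1 ← R1 + 6/5·R3.
R2 ← R2 − 1/15·R3.
R4 ← R4 − 116/15·R3.
R4 ← R4 / (-4/15).
R1 ← R1 + 1/5·R4.
R2 ← R2 − 1/15·R4.
R3 ← R3 + 1·R4.
Reading off the reduced rows gives x_1 = 8/5, x_2 = 4/5, x_3 = 1/2, x_4 = -1/2.

x_1 = 8/5, x_2 = 4/5, x_3 = 1/2, x_4 = -1/2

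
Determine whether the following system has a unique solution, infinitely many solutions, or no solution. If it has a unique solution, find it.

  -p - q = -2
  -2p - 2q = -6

Row-reduce:
R1 ← R1 / (-1).
R2 ← R2 + 2·R1.
Row 2 reduces to 0 = -2, a contradiction. The system is inconsistent.

no solution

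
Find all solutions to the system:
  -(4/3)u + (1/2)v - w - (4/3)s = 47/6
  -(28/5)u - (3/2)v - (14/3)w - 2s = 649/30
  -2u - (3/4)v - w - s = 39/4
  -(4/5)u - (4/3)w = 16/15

infinitely many solutions

Row-reduce:
R1 ← R1 / (-4/3).
R2 ← R2 + 28/5·R1.
R3 ← R3 + 2·R1.
R4 ← R4 + 4/5·R1.
R2 ← R2 / (-18/5).
R1 ← R1 + 3/8·R2.
R3 ← R3 + 3/2·R2.
R4 ← R4 + 3/10·R2.
R3 ← R3 / (25/36).
R1 ← R1 − 115/144·R3.
R2 ← R2 − 7/54·R3.
R4 ← R4 + 25/36·R3.
Rank is 3 with 4 unknowns, leaving s free.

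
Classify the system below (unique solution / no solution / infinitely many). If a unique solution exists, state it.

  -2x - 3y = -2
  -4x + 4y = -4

Row-reduce the augmented matrix:
R1 ← R1 / (-2).
R2 ← R2 + 4·R1.
R2 ← R2 / (10).
R1 ← R1 − 3/2·R2.
Reading off the reduced rows gives x = 1, y = 0.

x = 1, y = 0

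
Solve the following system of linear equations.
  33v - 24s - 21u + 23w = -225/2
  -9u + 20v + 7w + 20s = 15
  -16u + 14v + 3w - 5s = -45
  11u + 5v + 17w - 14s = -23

Row-reduce:
R1 ← R1 / (-21).
R2 ← R2 + 9·R1.
R3 ← R3 + 16·R1.
R4 ← R4 − 11·R1.
R2 ← R2 / (41/7).
R1 ← R1 + 11/7·R2.
R3 ← R3 + 78/7·R2.
R4 ← R4 − 156/7·R2.
R3 ← R3 / (-2455/123).
R1 ← R1 + 229/123·R3.
R2 ← R2 + 20/41·R3.
R4 ← R4 − 4910/123·R3.
Row 4 reduces to 0 = -1/2, a contradiction. The system is inconsistent.

no solution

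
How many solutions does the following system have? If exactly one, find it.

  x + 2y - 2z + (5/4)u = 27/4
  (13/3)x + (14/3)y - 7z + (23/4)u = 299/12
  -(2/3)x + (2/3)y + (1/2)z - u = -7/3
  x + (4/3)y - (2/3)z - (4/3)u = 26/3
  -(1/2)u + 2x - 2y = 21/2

x = 6, y = 1, z = 0, u = -1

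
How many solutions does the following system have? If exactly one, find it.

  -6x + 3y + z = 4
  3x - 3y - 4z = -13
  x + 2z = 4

Row-reduce the augmented matrix:
R1 ← R1 / (-6).
R2 ← R2 − 3·R1.
R3 ← R3 − 1·R1.
R2 ← R2 / (-3/2).
R1 ← R1 + 1/2·R2.
R3 ← R3 − 1/2·R2.
R1 ← R1 − 1·R3.
R2 ← R2 − 7/3·R3.
Reading off the reduced rows gives x = 2, y = 5, z = 1.

x = 2, y = 5, z = 1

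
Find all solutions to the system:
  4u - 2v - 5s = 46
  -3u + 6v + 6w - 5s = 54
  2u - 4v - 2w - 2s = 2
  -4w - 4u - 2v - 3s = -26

u = 6, v = 4, w = 3, s = -6

Row-reduce the augmented matrix:
R1 ← R1 / (4).
R2 ← R2 + 3·R1.
R3 ← R3 − 2·R1.
R4 ← R4 + 4·R1.
R2 ← R2 / (9/2).
R1 ← R1 + 1/2·R2.
R3 ← R3 + 3·R2.
R4 ← R4 + 4·R2.
R3 ← R3 / (2).
R1 ← R1 − 2/3·R3.
R2 ← R2 − 4/3·R3.
R4 ← R4 − 4/3·R3.
R4 ← R4 / (-110/9).
R1 ← R1 + 4/9·R4.
R2 ← R2 − 29/18·R4.
R3 ← R3 + 8/3·R4.
Reading off the reduced rows gives u = 6, v = 4, w = 3, s = -6.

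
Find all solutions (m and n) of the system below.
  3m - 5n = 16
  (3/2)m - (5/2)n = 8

infinitely many solutions

Row-reduce:
R1 ← R1 / (3).
R2 ← R2 − 3/2·R1.
Rank is 1 with 2 unknowns, leaving n free.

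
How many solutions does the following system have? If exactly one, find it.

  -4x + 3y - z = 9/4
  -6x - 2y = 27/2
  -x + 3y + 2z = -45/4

x = -3/2, y = -9/4, z = -3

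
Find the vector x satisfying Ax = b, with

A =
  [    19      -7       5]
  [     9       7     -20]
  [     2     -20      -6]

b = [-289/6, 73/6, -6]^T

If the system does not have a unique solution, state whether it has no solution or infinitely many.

x_1 = -2, x_2 = 1/2, x_3 = -4/3

Row-reduce the augmented matrix:
R1 ← R1 / (19).
R2 ← R2 − 9·R1.
R3 ← R3 − 2·R1.
R2 ← R2 / (196/19).
R1 ← R1 + 7/19·R2.
R3 ← R3 + 366/19·R2.
R3 ← R3 / (-4733/98).
R1 ← R1 + 15/28·R3.
R2 ← R2 + 425/196·R3.
Reading off the reduced rows gives x_1 = -2, x_2 = 1/2, x_3 = -4/3.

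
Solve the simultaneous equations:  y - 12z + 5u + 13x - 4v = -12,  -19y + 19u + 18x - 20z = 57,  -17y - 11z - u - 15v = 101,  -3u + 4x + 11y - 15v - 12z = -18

Row-reduce:
R1 ← R1 / (13).
R2 ← R2 − 18·R1.
R4 ← R4 − 4·R1.
R2 ← R2 / (-265/13).
R1 ← R1 − 1/13·R2.
R3 ← R3 + 17·R2.
R4 ← R4 − 139/13·R2.
R3 ← R3 / (-2167/265).
R1 ← R1 + 248/265·R3.
R2 ← R2 − 44/265·R3.
R4 ← R4 + 2672/265·R3.
R4 ← R4 / (33476/2167).
R1 ← R1 − 3678/2167·R4.
R2 ← R2 + 161/197·R4.
R3 ← R3 − 2934/2167·R4.
Rank is 4 with 5 unknowns, leaving v free.

infinitely many solutions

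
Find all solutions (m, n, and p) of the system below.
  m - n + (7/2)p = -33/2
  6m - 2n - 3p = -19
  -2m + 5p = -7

Row-reduce:
R2 ← R2 − 6·R1.
R3 ← R3 + 2·R1.
R2 ← R2 / (4).
R1 ← R1 + 1·R2.
R3 ← R3 + 2·R2.
Rank is 2 with 3 unknowns, leaving p free.

infinitely many solutions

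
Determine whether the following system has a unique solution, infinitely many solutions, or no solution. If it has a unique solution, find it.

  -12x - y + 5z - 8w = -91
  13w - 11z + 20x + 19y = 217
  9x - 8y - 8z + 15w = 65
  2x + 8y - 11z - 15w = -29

x = 5, y = 4, z = 1, w = 4

Row-reduce the augmented matrix:
R1 ← R1 / (-12).
R2 ← R2 − 20·R1.
R3 ← R3 − 9·R1.
R4 ← R4 − 2·R1.
R2 ← R2 / (52/3).
R1 ← R1 − 1/12·R2.
R3 ← R3 + 35/4·R2.
R4 ← R4 − 47/6·R2.
R3 ← R3 / (-291/52).
R1 ← R1 + 21/52·R3.
R2 ← R2 + 2/13·R3.
R4 ← R4 + 233/26·R3.
R4 ← R4 / (-35299/1164).
R1 ← R1 − 3/97·R4.
R2 ← R2 + 305/1164·R4.
R3 ← R3 + 1837/1164·R4.
Reading off the reduced rows gives x = 5, y = 4, z = 1, w = 4.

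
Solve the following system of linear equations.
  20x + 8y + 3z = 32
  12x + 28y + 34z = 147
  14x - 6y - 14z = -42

Row-reduce:
R1 ← R1 / (20).
R2 ← R2 − 12·R1.
R3 ← R3 − 14·R1.
R2 ← R2 / (116/5).
R1 ← R1 − 2/5·R2.
R3 ← R3 + 58/5·R2.
Row 3 reduces to 0 = -1/2, a contradiction. The system is inconsistent.

no solution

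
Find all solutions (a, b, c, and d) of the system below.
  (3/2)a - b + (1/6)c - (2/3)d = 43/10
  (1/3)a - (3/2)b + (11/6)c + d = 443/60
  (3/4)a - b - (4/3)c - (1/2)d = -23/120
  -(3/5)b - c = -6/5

a = 0, b = -8/3, c = 14/5, d = -7/4

Row-reduce the augmented matrix:
R1 ← R1 / (3/2).
R2 ← R2 − 1/3·R1.
R3 ← R3 − 3/4·R1.
R2 ← R2 / (-23/18).
R1 ← R1 + 2/3·R2.
R3 ← R3 + 1/2·R2.
R4 ← R4 + 3/5·R2.
R3 ← R3 / (-195/92).
R1 ← R1 + 19/23·R3.
R2 ← R2 + 97/69·R3.
R4 ← R4 + 212/115·R3.
R4 ← R4 / (-2/585).
R1 ← R1 + 94/117·R4.
R2 ← R2 + 172/351·R4.
R3 ← R3 − 34/117·R4.
Reading off the reduced rows gives a = 0, b = -8/3, c = 14/5, d = -7/4.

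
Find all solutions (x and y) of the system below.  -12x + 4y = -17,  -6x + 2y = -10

Row-reduce:
R1 ← R1 / (-12).
R2 ← R2 + 6·R1.
Row 2 reduces to 0 = -3/2, a contradiction. The system is inconsistent.

no solution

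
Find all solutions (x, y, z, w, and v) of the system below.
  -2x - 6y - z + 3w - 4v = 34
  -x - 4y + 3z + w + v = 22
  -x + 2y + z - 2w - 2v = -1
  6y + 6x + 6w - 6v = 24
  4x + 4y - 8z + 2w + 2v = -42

infinitely many solutions

Row-reduce:
R1 ← R1 / (-2).
R2 ← R2 + 1·R1.
R3 ← R3 + 1·R1.
R4 ← R4 − 6·R1.
R5 ← R5 − 4·R1.
R2 ← R2 / (-1).
R1 ← R1 − 3·R2.
R3 ← R3 − 5·R2.
R4 ← R4 + 12·R2.
R5 ← R5 + 8·R2.
R3 ← R3 / (19).
R1 ← R1 − 11·R3.
R2 ← R2 + 7/2·R3.
R4 ← R4 + 45·R3.
R5 ← R5 + 38·R3.
R4 ← R4 / (129/19).
R1 ← R1 − 9/19·R4.
R2 ← R2 + 23/38·R4.
R3 ← R3 + 6/19·R4.
Rank is 4 with 5 unknowns, leaving v free.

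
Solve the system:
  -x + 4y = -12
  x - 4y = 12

infinitely many solutions

Row-reduce:
R1 ← R1 / (-1).
R2 ← R2 − 1·R1.
Rank is 1 with 2 unknowns, leaving y free.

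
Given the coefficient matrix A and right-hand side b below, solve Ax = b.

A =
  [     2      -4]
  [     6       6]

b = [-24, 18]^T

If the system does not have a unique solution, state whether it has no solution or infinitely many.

Row-reduce the augmented matrix:
R1 ← R1 / (2).
R2 ← R2 − 6·R1.
R2 ← R2 / (18).
R1 ← R1 + 2·R2.
Reading off the reduced rows gives x_1 = -2, x_2 = 5.

x_1 = -2, x_2 = 5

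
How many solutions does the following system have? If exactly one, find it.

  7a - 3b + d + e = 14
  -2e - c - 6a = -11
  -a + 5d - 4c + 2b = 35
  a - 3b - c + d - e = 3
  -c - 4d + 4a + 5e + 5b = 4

infinitely many solutions

Row-reduce:
R1 ← R1 / (7).
R2 ← R2 + 6·R1.
R3 ← R3 + 1·R1.
R4 ← R4 − 1·R1.
R5 ← R5 − 4·R1.
R2 ← R2 / (-18/7).
R1 ← R1 + 3/7·R2.
R3 ← R3 − 11/7·R2.
R4 ← R4 + 18/7·R2.
R5 ← R5 − 47/7·R2.
R3 ← R3 / (-83/18).
R1 ← R1 − 1/6·R3.
R2 ← R2 − 7/18·R3.
R5 ← R5 + 65/18·R3.
Swap R4 and R5.
R4 ← R4 / (-562/83).
R1 ← R1 − 17/83·R4.
R2 ← R2 − 12/83·R4.
R3 ← R3 + 102/83·R4.
Rank is 4 with 5 unknowns, leaving e free.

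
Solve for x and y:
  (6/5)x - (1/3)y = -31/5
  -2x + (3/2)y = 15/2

Row-reduce the augmented matrix:
R1 ← R1 / (6/5).
R2 ← R2 + 2·R1.
R2 ← R2 / (17/18).
R1 ← R1 + 5/18·R2.
Reading off the reduced rows gives x = -6, y = -3.

x = -6, y = -3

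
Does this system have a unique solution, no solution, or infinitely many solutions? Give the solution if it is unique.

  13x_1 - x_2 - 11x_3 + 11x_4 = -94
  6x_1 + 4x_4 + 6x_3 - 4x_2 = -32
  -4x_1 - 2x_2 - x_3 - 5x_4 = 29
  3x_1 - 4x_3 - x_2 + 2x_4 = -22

Row-reduce:
R1 ← R1 / (13).
R2 ← R2 − 6·R1.
R3 ← R3 + 4·R1.
R4 ← R4 − 3·R1.
R2 ← R2 / (-46/13).
R1 ← R1 + 1/13·R2.
R3 ← R3 + 30/13·R2.
R4 ← R4 + 10/13·R2.
R3 ← R3 / (-267/23).
R1 ← R1 + 25/23·R3.
R2 ← R2 + 72/23·R3.
R4 ← R4 + 89/23·R3.
Row 4 reduces to 0 = -1/3, a contradiction. The system is inconsistent.

no solution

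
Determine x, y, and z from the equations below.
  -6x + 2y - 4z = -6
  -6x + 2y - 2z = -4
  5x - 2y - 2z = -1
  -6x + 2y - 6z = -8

x = 1, y = 2, z = 1

Row-reduce the augmented matrix:
R1 ← R1 / (-6).
R2 ← R2 + 6·R1.
R3 ← R3 − 5·R1.
R4 ← R4 + 6·R1.
Swap R2 and R3.
R2 ← R2 / (-1/3).
R1 ← R1 + 1/3·R2.
R3 ← R3 / (2).
R1 ← R1 − 6·R3.
R2 ← R2 − 16·R3.
R4 ← R4 + 2·R3.
R4 reduces to 0 = 0, so the extra equation is consistent.
Reading off the reduced rows gives x = 1, y = 2, z = 1.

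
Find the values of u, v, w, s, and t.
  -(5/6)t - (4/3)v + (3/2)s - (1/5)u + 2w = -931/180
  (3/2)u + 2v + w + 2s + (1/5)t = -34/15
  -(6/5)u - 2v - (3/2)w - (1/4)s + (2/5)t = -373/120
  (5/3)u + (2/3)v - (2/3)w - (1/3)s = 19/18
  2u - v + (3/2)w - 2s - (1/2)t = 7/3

Row-reduce the augmented matrix:
R1 ← R1 / (-1/5).
R2 ← R2 − 3/2·R1.
R3 ← R3 + 6/5·R1.
R4 ← R4 − 5/3·R1.
R5 ← R5 − 2·R1.
R2 ← R2 / (-8).
R1 ← R1 − 20/3·R2.
R3 ← R3 − 6·R2.
R4 ← R4 + 94/9·R2.
R5 ← R5 + 43/3·R2.
R3 ← R3 / (-3/2).
R1 ← R1 − 10/3·R3.
R2 ← R2 + 2·R3.
R4 ← R4 + 44/9·R3.
R5 ← R5 + 43/6·R3.
R4 ← R4 / (-3185/432).
R1 ← R1 − 365/72·R4.
R2 ← R2 + 247/96·R4.
R3 ← R3 + 11/24·R4.
R5 ← R5 + 4039/288·R4.
R5 ← R5 / (1843/1300).
R1 ← R1 + 107/455·R5.
R2 ← R2 − 89/350·R5.
R3 ← R3 + 2091/4550·R5.
R4 ← R4 − 573/2275·R5.
Reading off the reduced rows gives u = -2/3, v = 2, w = 0, s = -5/2, t = -4/3.

u = -2/3, v = 2, w = 0, s = -5/2, t = -4/3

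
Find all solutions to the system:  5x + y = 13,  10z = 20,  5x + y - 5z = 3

Row-reduce:
R1 ← R1 / (5).
R3 ← R3 − 5·R1.
R2 ← R2 / (10).
R3 ← R3 + 5·R2.
Rank is 2 with 3 unknowns, leaving y free.

infinitely many solutions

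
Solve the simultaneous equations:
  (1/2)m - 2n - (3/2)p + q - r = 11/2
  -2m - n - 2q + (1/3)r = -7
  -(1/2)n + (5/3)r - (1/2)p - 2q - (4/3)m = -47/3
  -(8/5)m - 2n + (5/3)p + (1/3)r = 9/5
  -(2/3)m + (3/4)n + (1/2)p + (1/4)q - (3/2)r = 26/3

Row-reduce the augmented matrix:
R1 ← R1 / (1/2).
R2 ← R2 + 2·R1.
R3 ← R3 + 4/3·R1.
R4 ← R4 + 8/5·R1.
R5 ← R5 + 2/3·R1.
R2 ← R2 / (-9).
R1 ← R1 + 4·R2.
R3 ← R3 + 35/6·R2.
R4 ← R4 + 42/5·R2.
R5 ← R5 + 23/12·R2.
R3 ← R3 / (-11/18).
R1 ← R1 + 1/3·R3.
R2 ← R2 − 2/3·R3.
R4 ← R4 − 37/15·R3.
R5 ← R5 + 2/9·R3.
R4 ← R4 / (-598/495).
R1 ← R1 − 16/11·R4.
R2 ← R2 + 10/11·R4.
R3 ← R3 − 34/33·R4.
R5 ← R5 − 61/44·R4.
R5 ← R5 / (5335/1196).
R1 ← R1 − 1865/299·R5.
R2 ← R2 + 2413/897·R5.
R3 ← R3 − 885/299·R5.
R4 ← R4 + 4538/897·R5.
Reading off the reduced rows gives m = 2, n = -1, p = 3, q = 1, r = -6.

m = 2, n = -1, p = 3, q = 1, r = -6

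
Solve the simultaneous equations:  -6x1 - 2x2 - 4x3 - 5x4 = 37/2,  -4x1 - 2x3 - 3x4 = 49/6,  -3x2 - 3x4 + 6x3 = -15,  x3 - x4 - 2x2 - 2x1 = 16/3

Row-reduce the augmented matrix:
R1 ← R1 / (-6).
R2 ← R2 + 4·R1.
R4 ← R4 + 2·R1.
R2 ← R2 / (4/3).
R1 ← R1 − 1/3·R2.
R3 ← R3 + 3·R2.
R4 ← R4 + 4/3·R2.
R3 ← R3 / (15/2).
R1 ← R1 − 1/2·R3.
R2 ← R2 − 1/2·R3.
R4 ← R4 − 3·R3.
R4 ← R4 / (19/10).
R1 ← R1 − 9/10·R4.
R2 ← R2 − 2/5·R4.
R3 ← R3 + 3/10·R4.
Reading off the reduced rows gives x1 = -8/3, x2 = -5/2, x3 = -5/2, x4 = 5/2.

x1 = -8/3, x2 = -5/2, x3 = -5/2, x4 = 5/2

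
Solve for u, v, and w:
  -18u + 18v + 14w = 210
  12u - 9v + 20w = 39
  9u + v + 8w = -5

u = -6, v = 1, w = 6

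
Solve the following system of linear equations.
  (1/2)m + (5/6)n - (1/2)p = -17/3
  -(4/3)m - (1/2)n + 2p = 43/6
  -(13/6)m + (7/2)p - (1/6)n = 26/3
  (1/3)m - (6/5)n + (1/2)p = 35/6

m = -2, n = -5, p = 1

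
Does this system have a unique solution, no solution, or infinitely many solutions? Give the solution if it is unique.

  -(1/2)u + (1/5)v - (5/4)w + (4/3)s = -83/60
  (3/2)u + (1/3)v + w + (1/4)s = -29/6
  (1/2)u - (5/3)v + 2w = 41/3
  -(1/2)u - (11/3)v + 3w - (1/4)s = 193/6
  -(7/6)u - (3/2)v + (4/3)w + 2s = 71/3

u = -6, v = -4, w = 5, s = 2

Row-reduce the augmented matrix:
R1 ← R1 / (-1/2).
R2 ← R2 − 3/2·R1.
R3 ← R3 − 1/2·R1.
R4 ← R4 + 1/2·R1.
R5 ← R5 + 7/6·R1.
R2 ← R2 / (14/15).
R1 ← R1 + 2/5·R2.
R3 ← R3 + 22/15·R2.
R4 ← R4 + 58/15·R2.
R5 ← R5 + 59/30·R2.
R3 ← R3 / (-25/7).
R1 ← R1 − 37/28·R3.
R2 ← R2 + 165/56·R3.
R4 ← R4 + 50/7·R3.
R5 ← R5 + 173/112·R3.
Swap R4 and R5.
R4 ← R4 / (63059/14400).
R1 ← R1 − 2543/1200·R4.
R2 ← R2 + 329/160·R4.
R3 ← R3 + 673/300·R4.
R5 reduces to 0 = 0, so the extra equation is consistent.
Reading off the reduced rows gives u = -6, v = -4, w = 5, s = 2.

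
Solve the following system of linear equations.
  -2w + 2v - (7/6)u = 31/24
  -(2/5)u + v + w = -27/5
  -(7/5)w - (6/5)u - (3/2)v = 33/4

Row-reduce the augmented matrix:
R1 ← R1 / (-7/6).
R2 ← R2 + 2/5·R1.
R3 ← R3 + 6/5·R1.
R2 ← R2 / (11/35).
R1 ← R1 + 12/7·R2.
R3 ← R3 + 249/70·R2.
R3 ← R3 / (2171/110).
R1 ← R1 − 120/11·R3.
R2 ← R2 − 59/11·R3.
Reading off the reduced rows gives u = -1/4, v = -5/2, w = -3.

u = -1/4, v = -5/2, w = -3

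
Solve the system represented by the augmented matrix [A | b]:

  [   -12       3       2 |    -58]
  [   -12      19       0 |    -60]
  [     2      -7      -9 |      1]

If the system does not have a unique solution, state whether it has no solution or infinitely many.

x_1 = 5, x_2 = 0, x_3 = 1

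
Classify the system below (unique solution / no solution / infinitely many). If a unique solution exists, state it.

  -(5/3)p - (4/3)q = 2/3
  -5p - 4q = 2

Row-reduce:
R1 ← R1 / (-5/3).
R2 ← R2 + 5·R1.
Rank is 1 with 2 unknowns, leaving q free.

infinitely many solutions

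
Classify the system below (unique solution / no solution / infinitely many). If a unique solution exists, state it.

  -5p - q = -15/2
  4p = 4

p = 1, q = 5/2

Row-reduce the augmented matrix:
R1 ← R1 / (-5).
R2 ← R2 − 4·R1.
R2 ← R2 / (-4/5).
R1 ← R1 − 1/5·R2.
Reading off the reduced rows gives p = 1, q = 5/2.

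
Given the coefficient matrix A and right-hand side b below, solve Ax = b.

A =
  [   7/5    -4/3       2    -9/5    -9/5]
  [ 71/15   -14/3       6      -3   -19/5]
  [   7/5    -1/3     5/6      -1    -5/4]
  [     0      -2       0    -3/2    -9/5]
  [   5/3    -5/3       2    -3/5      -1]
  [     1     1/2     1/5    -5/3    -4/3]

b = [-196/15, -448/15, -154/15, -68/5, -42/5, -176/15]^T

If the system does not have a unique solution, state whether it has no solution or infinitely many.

Row-reduce the augmented matrix:
R1 ← R1 / (7/5).
R2 ← R2 − 71/15·R1.
R3 ← R3 − 7/5·R1.
R5 ← R5 − 5/3·R1.
R6 ← R6 − 1·R1.
R2 ← R2 / (-10/63).
R1 ← R1 + 20/21·R2.
R3 ← R3 − 1·R2.
R4 ← R4 + 2·R2.
R5 ← R5 + 5/63·R2.
R6 ← R6 − 61/42·R2.
R3 ← R3 / (-179/30).
R1 ← R1 − 6·R3.
R2 ← R2 − 24/5·R3.
R4 ← R4 − 48/5·R3.
R6 ← R6 + 41/5·R3.
R4 ← R4 / (-13989/1790).
R1 ← R1 − 99/179·R4.
R2 ← R2 + 2826/895·R4.
R3 ← R3 + 3036/895·R4.
R6 ← R6 − 503/13425·R4.
Swap R5 and R6.
R5 ← R5 / (202471/699450).
R1 ← R1 + 2004/4663·R5.
R2 ← R2 − 6336/23315·R5.
R3 ← R3 − 15663/46630·R5.
R4 ← R4 − 3906/4663·R5.
R6 reduces to 0 = 0, so the extra equation is consistent.
Reading off the reduced rows gives x_1 = -4, x_2 = 2, x_3 = 3, x_4 = 4, x_5 = 2.

x_1 = -4, x_2 = 2, x_3 = 3, x_4 = 4, x_5 = 2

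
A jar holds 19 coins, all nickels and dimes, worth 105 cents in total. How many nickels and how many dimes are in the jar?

nickels: 17, dimes: 2

Let n = nickels, d = dimes.
  n + d = 19
  5n + 10d = 105
From equation 1: n = 19 − d.
Substitute into equation 2 and solve: d = 2.
Then n = 17.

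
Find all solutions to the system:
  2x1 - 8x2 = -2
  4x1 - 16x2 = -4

infinitely many solutions

Row-reduce:
R1 ← R1 / (2).
R2 ← R2 − 4·R1.
Rank is 1 with 2 unknowns, leaving x2 free.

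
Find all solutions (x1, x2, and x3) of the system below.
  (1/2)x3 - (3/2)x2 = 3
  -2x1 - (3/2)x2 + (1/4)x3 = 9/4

Row-reduce:
Swap R1 and R2.
R1 ← R1 / (-2).
R2 ← R2 / (-3/2).
R1 ← R1 − 3/4·R2.
Rank is 2 with 3 unknowns, leaving x3 free.

infinitely many solutions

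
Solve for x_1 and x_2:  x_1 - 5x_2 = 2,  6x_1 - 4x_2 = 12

x_1 = 2, x_2 = 0

From equation 1: x_1 = 2 + 5·x_2.
Substitute into equation 2 and solve: x_2 = 0.
Then x_1 = 2.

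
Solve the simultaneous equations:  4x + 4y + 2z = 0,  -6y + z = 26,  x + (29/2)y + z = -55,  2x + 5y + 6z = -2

no solution

Row-reduce:
R1 ← R1 / (4).
R3 ← R3 − 1·R1.
R4 ← R4 − 2·R1.
R2 ← R2 / (-6).
R1 ← R1 − 1·R2.
R3 ← R3 − 27/2·R2.
R4 ← R4 − 3·R2.
R3 ← R3 / (11/4).
R1 ← R1 − 2/3·R3.
R2 ← R2 + 1/6·R3.
R4 ← R4 − 11/2·R3.
Row 4 reduces to 0 = 4, a contradiction. The system is inconsistent.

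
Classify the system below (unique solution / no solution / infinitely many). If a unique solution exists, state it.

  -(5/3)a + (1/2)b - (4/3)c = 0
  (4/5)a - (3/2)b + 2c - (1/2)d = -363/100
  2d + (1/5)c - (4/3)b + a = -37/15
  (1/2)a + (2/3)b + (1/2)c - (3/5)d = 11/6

a = 7/5, b = 2, c = -1, d = -1/2

Row-reduce the augmented matrix:
R1 ← R1 / (-5/3).
R2 ← R2 − 4/5·R1.
R3 ← R3 − 1·R1.
R4 ← R4 − 1/2·R1.
R2 ← R2 / (-63/50).
R1 ← R1 + 3/10·R2.
R3 ← R3 + 31/30·R2.
R4 ← R4 − 49/60·R2.
R3 ← R3 / (-1621/945).
R1 ← R1 − 10/21·R3.
R2 ← R2 + 68/63·R3.
R4 ← R4 − 53/54·R3.
R4 ← R4 / (3687/8105).
R1 ← R1 − 2555/3242·R4.
R2 ← R2 + 1815/1621·R4.
R3 ← R3 + 4555/3242·R4.
Reading off the reduced rows gives a = 7/5, b = 2, c = -1, d = -1/2.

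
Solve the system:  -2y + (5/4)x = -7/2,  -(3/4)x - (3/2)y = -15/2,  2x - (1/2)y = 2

Row-reduce:
R1 ← R1 / (5/4).
R2 ← R2 + 3/4·R1.
R3 ← R3 − 2·R1.
R2 ← R2 / (-27/10).
R1 ← R1 + 8/5·R2.
R3 ← R3 − 27/10·R2.
Row 3 reduces to 0 = -2, a contradiction. The system is inconsistent.

no solution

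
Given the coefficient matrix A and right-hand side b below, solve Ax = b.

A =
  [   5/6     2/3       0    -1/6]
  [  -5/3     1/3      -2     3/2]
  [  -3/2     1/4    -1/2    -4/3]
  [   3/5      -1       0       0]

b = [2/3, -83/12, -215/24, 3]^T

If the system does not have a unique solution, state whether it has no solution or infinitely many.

Row-reduce the augmented matrix:
R1 ← R1 / (5/6).
R2 ← R2 + 5/3·R1.
R3 ← R3 + 3/2·R1.
R4 ← R4 − 3/5·R1.
R2 ← R2 / (5/3).
R1 ← R1 − 4/5·R2.
R3 ← R3 − 29/20·R2.
R4 ← R4 + 37/25·R2.
R3 ← R3 / (31/25).
R1 ← R1 − 24/25·R3.
R2 ← R2 + 6/5·R3.
R4 ← R4 + 222/125·R3.
R4 ← R4 / (-327/124).
R1 ← R1 − 40/31·R4.
R2 ← R2 + 231/124·R4.
R3 ← R3 + 1589/744·R4.
Reading off the reduced rows gives x_1 = 5/2, x_2 = -3/2, x_3 = 3, x_4 = 5/2.

x_1 = 5/2, x_2 = -3/2, x_3 = 3, x_4 = 5/2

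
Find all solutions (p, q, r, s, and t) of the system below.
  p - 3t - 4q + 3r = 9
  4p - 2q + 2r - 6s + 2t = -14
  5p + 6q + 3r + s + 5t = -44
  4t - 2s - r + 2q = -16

infinitely many solutions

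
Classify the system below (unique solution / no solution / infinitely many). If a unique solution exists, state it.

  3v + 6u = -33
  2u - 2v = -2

Row-reduce the augmented matrix:
R1 ← R1 / (6).
R2 ← R2 − 2·R1.
R2 ← R2 / (-3).
R1 ← R1 − 1/2·R2.
Reading off the reduced rows gives u = -4, v = -3.

u = -4, v = -3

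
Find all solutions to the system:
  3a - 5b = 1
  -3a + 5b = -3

Row-reduce:
R1 ← R1 / (3).
R2 ← R2 + 3·R1.
Row 2 reduces to 0 = -2, a contradiction. The system is inconsistent.

no solution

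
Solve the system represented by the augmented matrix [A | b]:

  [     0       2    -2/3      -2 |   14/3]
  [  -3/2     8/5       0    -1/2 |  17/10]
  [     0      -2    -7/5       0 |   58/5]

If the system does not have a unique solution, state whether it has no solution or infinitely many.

Row-reduce:
Swap R1 and R2.
R1 ← R1 / (-3/2).
R2 ← R2 / (2).
R1 ← R1 + 16/15·R2.
R3 ← R3 + 2·R2.
R3 ← R3 / (-31/15).
R1 ← R1 + 16/45·R3.
R2 ← R2 + 1/3·R3.
Rank is 3 with 4 unknowns, leaving x_4 free.

infinitely many solutions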